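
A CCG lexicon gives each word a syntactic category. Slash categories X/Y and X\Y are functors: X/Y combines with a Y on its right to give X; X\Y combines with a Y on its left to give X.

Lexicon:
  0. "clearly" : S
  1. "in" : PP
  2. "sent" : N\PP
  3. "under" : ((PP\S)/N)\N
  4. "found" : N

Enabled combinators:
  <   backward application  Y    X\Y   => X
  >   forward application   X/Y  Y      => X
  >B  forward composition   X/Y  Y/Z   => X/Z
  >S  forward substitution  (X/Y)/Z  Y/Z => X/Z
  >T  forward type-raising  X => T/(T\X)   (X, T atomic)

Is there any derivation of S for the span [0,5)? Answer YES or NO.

NO

S PP N\PP ((PP\S)/N)\N N
CKY chart[0,5] = {N/(N\PP), NP/(NP\PP), PP, PP/(N\N), PP/(PP\PP), S/(S\PP)}; S ∉ chart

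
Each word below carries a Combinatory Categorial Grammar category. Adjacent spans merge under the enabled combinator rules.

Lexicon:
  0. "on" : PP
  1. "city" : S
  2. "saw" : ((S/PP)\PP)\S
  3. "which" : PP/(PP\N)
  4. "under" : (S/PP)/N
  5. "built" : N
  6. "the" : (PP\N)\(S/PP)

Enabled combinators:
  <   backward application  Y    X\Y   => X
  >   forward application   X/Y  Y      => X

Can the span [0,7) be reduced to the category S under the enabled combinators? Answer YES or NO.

[0,7] S   >
  [0,3] S/PP   <
    [0,1] "on" : PP
    [1,3] (S/PP)\PP   <
      [1,2] "city" : S
      [2,3] "saw" : ((S/PP)\PP)\S
  [3,7] PP   >
    [3,4] "which" : PP/(PP\N)
    [4,7] PP\N   <
      [4,6] S/PP   >
        [4,5] "under" : (S/PP)/N
        [5,6] "built" : N
      [6,7] "the" : (PP\N)\(S/PP)

YES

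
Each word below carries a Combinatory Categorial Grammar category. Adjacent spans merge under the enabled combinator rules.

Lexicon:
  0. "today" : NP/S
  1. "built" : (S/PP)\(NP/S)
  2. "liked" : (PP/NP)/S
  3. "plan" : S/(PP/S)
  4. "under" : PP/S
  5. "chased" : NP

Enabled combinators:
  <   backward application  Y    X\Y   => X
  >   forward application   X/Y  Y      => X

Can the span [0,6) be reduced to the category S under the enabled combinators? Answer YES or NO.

YES

[0,6] S   >
  [0,2] S/PP   <
    [0,1] "today" : NP/S
    [1,2] "built" : (S/PP)\(NP/S)
  [2,6] PP   >
    [2,5] PP/NP   >
      [2,3] "liked" : (PP/NP)/S
      [3,5] S   >
        [3,4] "plan" : S/(PP/S)
        [4,5] "under" : PP/S
    [5,6] "chased" : NP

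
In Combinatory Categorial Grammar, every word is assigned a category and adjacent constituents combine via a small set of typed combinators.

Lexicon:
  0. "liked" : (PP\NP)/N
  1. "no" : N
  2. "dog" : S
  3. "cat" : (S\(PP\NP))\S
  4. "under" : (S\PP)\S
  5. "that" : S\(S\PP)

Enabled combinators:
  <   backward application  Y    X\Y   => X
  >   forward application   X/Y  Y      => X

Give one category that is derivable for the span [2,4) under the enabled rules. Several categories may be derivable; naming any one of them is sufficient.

[0,6] S   <
  [0,5] S\PP   <
    [0,4] S   <
      [0,2] PP\NP   >
        [0,1] "liked" : (PP\NP)/N
        [1,2] "no" : N
      [2,4] S\(PP\NP)   <
        [2,3] "dog" : S
        [3,4] "cat" : (S\(PP\NP))\S
    [4,5] "under" : (S\PP)\S
  [5,6] "that" : S\(S\PP)

S\(PP\NP)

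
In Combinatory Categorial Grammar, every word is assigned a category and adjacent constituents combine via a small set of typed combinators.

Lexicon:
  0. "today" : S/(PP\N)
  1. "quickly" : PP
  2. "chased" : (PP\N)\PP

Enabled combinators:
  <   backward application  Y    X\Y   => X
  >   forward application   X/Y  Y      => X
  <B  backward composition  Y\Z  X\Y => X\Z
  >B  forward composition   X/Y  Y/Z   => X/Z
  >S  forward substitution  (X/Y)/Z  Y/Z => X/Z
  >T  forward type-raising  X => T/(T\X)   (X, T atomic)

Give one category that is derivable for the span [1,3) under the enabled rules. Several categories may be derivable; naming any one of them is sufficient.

PP\N

[0,3] S   >
  [0,1] "today" : S/(PP\N)
  [1,3] PP\N   <
    [1,2] "quickly" : PP
    [2,3] "chased" : (PP\N)\PP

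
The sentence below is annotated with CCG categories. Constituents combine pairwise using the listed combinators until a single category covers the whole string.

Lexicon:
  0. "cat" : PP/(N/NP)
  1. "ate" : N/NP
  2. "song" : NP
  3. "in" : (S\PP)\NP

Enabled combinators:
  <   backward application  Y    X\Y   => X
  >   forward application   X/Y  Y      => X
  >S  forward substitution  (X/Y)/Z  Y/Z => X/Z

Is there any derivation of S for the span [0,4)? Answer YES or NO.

[0,4] S   <
  [0,2] PP   >
    [0,1] "cat" : PP/(N/NP)
    [1,2] "ate" : N/NP
  [2,4] S\PP   <
    [2,3] "song" : NP
    [3,4] "in" : (S\PP)\NP

YES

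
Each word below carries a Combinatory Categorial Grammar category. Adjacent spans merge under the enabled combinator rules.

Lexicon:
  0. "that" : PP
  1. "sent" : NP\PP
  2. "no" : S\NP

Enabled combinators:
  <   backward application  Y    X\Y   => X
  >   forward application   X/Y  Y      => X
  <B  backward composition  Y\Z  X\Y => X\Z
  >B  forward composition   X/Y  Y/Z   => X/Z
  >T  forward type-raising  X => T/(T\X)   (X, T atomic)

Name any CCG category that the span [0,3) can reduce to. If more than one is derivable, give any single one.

S

[0,3] S   >
  [0,1] S/(S\PP)   >T
    [0,1] "that" : PP
  [1,3] S\PP   <B
    [1,2] "sent" : NP\PP
    [2,3] "no" : S\NP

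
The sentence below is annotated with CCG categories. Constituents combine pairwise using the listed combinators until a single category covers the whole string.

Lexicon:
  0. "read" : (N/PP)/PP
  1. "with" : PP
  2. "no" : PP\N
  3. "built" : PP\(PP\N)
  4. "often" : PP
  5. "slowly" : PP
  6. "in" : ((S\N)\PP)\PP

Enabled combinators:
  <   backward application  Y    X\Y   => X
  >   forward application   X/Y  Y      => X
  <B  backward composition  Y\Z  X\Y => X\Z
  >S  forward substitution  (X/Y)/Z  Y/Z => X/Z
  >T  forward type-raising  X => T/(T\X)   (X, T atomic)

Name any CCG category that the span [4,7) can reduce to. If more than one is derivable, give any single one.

[0,7] S   <
  [0,4] N   >
    [0,2] N/PP   >
      [0,1] "read" : (N/PP)/PP
      [1,2] "with" : PP
    [2,4] PP   <
      [2,3] "no" : PP\N
      [3,4] "built" : PP\(PP\N)
  [4,7] S\N   <
    [4,5] "often" : PP
    [5,7] (S\N)\PP   <
      [5,6] "slowly" : PP
      [6,7] "in" : ((S\N)\PP)\PP

S\N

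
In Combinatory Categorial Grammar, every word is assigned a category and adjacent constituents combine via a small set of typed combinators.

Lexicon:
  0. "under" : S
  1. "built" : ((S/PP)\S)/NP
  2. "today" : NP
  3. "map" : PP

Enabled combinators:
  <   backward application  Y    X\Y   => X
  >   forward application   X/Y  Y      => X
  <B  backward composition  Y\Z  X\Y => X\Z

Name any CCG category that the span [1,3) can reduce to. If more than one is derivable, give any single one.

(S/PP)\S

[0,4] S   >
  [0,3] S/PP   <
    [0,1] "under" : S
    [1,3] (S/PP)\S   >
      [1,2] "built" : ((S/PP)\S)/NP
      [2,3] "today" : NP
  [3,4] "map" : PP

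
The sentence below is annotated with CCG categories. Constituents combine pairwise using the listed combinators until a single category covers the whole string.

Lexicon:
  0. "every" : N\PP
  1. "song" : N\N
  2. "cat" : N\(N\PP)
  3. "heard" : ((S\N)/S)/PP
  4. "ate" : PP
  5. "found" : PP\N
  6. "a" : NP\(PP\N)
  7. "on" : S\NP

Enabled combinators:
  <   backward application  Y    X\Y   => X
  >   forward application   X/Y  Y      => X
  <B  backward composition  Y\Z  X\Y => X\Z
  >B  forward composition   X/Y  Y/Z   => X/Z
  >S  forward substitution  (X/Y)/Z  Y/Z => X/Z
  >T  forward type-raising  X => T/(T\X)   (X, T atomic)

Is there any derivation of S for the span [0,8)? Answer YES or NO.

YES

[0,8] S   <
  [0,3] N   <
    [0,2] N\PP   <B
      [0,1] "every" : N\PP
      [1,2] "song" : N\N
    [2,3] "cat" : N\(N\PP)
  [3,8] S\N   >
    [3,5] (S\N)/S   >
      [3,4] "heard" : ((S\N)/S)/PP
      [4,5] "ate" : PP
    [5,8] S   <
      [5,7] NP   <
        [5,6] "found" : PP\N
        [6,7] "a" : NP\(PP\N)
      [7,8] "on" : S\NP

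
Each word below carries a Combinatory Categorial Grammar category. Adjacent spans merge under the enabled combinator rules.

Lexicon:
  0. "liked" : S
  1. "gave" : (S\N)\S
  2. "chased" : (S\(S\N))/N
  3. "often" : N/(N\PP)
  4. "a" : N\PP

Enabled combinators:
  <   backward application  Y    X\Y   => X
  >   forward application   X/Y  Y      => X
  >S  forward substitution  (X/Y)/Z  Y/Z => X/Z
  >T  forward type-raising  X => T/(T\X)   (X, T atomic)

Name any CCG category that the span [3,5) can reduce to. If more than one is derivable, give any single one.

N

[0,5] S   <
  [0,2] S\N   <
    [0,1] "liked" : S
    [1,2] "gave" : (S\N)\S
  [2,5] S\(S\N)   >
    [2,3] "chased" : (S\(S\N))/N
    [3,5] N   >
      [3,4] "often" : N/(N\PP)
      [4,5] "a" : N\PP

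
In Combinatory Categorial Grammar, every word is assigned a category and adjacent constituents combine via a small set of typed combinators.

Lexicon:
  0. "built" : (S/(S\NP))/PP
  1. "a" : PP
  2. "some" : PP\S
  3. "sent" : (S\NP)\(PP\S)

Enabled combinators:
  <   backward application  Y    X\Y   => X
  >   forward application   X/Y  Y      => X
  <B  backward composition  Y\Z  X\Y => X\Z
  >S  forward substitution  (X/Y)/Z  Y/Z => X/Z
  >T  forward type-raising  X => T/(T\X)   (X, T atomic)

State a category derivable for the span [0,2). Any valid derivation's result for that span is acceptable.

S/(S\NP)

[0,4] S   >
  [0,2] S/(S\NP)   >
    [0,1] "built" : (S/(S\NP))/PP
    [1,2] "a" : PP
  [2,4] S\NP   <
    [2,3] "some" : PP\S
    [3,4] "sent" : (S\NP)\(PP\S)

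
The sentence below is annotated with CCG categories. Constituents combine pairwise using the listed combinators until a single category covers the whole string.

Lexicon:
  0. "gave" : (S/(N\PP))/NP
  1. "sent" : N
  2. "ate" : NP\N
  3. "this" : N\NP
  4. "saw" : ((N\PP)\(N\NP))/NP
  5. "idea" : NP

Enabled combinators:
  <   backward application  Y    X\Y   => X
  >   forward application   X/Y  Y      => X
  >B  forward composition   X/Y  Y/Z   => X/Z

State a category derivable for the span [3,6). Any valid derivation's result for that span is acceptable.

[0,6] S   >
  [0,3] S/(N\PP)   >
    [0,1] "gave" : (S/(N\PP))/NP
    [1,3] NP   <
      [1,2] "sent" : N
      [2,3] "ate" : NP\N
  [3,6] N\PP   <
    [3,4] "this" : N\NP
    [4,6] (N\PP)\(N\NP)   >
      [4,5] "saw" : ((N\PP)\(N\NP))/NP
      [5,6] "idea" : NP

N\PP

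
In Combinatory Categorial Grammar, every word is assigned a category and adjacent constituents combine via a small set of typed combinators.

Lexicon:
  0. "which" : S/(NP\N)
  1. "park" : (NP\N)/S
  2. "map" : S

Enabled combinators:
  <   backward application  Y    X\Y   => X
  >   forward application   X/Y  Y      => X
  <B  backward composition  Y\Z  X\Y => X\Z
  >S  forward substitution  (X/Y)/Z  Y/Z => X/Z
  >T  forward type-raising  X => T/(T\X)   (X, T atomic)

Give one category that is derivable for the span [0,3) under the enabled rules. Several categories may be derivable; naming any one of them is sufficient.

S

[0,3] S   >
  [0,1] "which" : S/(NP\N)
  [1,3] NP\N   >
    [1,2] "park" : (NP\N)/S
    [2,3] "map" : S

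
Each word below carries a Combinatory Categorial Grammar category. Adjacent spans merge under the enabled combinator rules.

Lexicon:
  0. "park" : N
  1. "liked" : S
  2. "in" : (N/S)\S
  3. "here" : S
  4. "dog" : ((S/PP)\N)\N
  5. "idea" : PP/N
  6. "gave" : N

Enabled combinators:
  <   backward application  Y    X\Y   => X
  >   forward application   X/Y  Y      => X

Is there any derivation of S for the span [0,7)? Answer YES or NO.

[0,7] S   >
  [0,5] S/PP   <
    [0,1] "park" : N
    [1,5] (S/PP)\N   <
      [1,4] N   >
        [1,3] N/S   <
          [1,2] "liked" : S
          [2,3] "in" : (N/S)\S
        [3,4] "here" : S
      [4,5] "dog" : ((S/PP)\N)\N
  [5,7] PP   >
    [5,6] "idea" : PP/N
    [6,7] "gave" : N

YES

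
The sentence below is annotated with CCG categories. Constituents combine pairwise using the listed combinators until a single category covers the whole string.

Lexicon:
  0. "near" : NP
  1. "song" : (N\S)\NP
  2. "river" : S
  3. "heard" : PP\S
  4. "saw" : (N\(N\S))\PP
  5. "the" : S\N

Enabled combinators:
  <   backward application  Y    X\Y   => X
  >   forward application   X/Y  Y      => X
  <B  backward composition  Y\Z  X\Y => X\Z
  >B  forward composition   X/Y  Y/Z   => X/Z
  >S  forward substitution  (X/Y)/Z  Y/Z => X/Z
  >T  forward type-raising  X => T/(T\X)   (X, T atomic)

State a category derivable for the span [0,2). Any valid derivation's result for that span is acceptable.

[0,6] S   <
  [0,5] N   <
    [0,2] N\S   <
      [0,1] "near" : NP
      [1,2] "song" : (N\S)\NP
    [2,5] N\(N\S)   <
      [2,4] PP   >
        [2,3] PP/(PP\S)   >T
          [2,3] "river" : S
        [3,4] "heard" : PP\S
      [4,5] "saw" : (N\(N\S))\PP
  [5,6] "the" : S\N

N\S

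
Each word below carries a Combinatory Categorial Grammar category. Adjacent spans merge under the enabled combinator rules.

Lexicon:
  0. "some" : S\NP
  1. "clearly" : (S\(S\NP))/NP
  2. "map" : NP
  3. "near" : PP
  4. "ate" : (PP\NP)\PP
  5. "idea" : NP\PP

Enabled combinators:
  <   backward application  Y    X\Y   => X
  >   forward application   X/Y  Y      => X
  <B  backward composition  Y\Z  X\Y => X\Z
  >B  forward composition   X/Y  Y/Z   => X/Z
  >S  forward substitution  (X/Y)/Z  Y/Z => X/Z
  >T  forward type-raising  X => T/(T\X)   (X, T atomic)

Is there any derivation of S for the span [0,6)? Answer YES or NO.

YES

[0,6] S   <
  [0,1] "some" : S\NP
  [1,6] S\(S\NP)   >
    [1,2] "clearly" : (S\(S\NP))/NP
    [2,6] NP   <
      [2,5] PP   >
        [2,3] PP/(PP\NP)   >T
          [2,3] "map" : NP
        [3,5] PP\NP   <
          [3,4] "near" : PP
          [4,5] "ate" : (PP\NP)\PP
      [5,6] "idea" : NP\PP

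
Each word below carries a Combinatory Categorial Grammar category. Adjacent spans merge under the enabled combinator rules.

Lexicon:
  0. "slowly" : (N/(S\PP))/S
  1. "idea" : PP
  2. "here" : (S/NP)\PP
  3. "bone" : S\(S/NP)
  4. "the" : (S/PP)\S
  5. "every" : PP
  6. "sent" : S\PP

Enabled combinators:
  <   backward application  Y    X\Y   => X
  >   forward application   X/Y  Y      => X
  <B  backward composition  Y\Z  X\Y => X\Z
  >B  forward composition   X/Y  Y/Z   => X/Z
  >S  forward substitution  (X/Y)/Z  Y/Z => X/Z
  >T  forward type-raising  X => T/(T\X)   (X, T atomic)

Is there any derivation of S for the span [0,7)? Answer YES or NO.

(N/(S\PP))/S PP (S/NP)\PP S\(S/NP) (S/PP)\S PP S\PP
CKY chart[0,7] = {(N/(S\PP))/(PP\S), N, N/(N\N), NP/(NP\N), PP/(PP\N), S/(S\N)}; S ∉ chart

NO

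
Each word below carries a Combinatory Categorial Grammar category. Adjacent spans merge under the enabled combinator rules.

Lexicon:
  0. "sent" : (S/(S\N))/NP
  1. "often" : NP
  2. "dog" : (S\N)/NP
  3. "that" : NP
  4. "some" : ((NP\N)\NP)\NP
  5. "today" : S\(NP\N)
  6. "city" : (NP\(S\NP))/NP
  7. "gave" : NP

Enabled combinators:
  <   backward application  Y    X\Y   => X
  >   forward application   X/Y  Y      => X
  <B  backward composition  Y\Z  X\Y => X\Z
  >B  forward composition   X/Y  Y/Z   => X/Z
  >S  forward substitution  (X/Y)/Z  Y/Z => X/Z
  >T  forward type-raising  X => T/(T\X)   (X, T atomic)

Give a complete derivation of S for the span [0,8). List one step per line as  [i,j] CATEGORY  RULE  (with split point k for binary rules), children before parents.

[0,1] (S/(S\N))/NP  lex  "sent"
[1,2] NP  lex  "often"
[0,2] S/(S\N)  >  k=1
[2,3] (S\N)/NP  lex  "dog"
[3,4] NP  lex  "that"
[4,5] ((NP\N)\NP)\NP  lex  "some"
[3,5] (NP\N)\NP  <  k=4
[5,6] S\(NP\N)  lex  "today"
[3,6] S\NP  <B  k=5
[6,7] (NP\(S\NP))/NP  lex  "city"
[7,8] NP  lex  "gave"
[6,8] NP\(S\NP)  >  k=7
[3,8] NP  <  k=6
[2,8] S\N  >  k=3
[0,8] S  >  k=2

[0,8] S   >
  [0,2] S/(S\N)   >
    [0,1] "sent" : (S/(S\N))/NP
    [1,2] "often" : NP
  [2,8] S\N   >
    [2,3] "dog" : (S\N)/NP
    [3,8] NP   <
      [3,6] S\NP   <B
        [3,5] (NP\N)\NP   <
          [3,4] "that" : NP
          [4,5] "some" : ((NP\N)\NP)\NP
        [5,6] "today" : S\(NP\N)
      [6,8] NP\(S\NP)   >
        [6,7] "city" : (NP\(S\NP))/NP
        [7,8] "gave" : NP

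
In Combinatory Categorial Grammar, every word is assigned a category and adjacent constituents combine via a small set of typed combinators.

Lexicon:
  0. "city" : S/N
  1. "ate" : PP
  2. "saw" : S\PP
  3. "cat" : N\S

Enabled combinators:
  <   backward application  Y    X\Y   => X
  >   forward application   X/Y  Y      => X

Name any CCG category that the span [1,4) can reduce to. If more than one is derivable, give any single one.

N

[0,4] S   >
  [0,1] "city" : S/N
  [1,4] N   <
    [1,3] S   <
      [1,2] "ate" : PP
      [2,3] "saw" : S\PP
    [3,4] "cat" : N\S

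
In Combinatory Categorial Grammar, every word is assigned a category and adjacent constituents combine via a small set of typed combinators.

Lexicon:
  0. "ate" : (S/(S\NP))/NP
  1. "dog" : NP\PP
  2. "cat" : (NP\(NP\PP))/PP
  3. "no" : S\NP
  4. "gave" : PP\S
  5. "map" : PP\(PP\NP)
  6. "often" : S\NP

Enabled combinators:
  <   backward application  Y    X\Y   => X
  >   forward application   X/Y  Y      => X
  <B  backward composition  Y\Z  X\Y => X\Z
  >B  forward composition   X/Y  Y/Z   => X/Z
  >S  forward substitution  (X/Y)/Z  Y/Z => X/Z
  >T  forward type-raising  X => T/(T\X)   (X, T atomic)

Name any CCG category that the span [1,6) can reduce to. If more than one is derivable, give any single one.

NP

[0,7] S   >
  [0,6] S/(S\NP)   >
    [0,1] "ate" : (S/(S\NP))/NP
    [1,6] NP   <
      [1,2] "dog" : NP\PP
      [2,6] NP\(NP\PP)   >
        [2,3] "cat" : (NP\(NP\PP))/PP
        [3,6] PP   <
          [3,5] PP\NP   <B
            [3,4] "no" : S\NP
            [4,5] "gave" : PP\S
          [5,6] "map" : PP\(PP\NP)
  [6,7] "often" : S\NP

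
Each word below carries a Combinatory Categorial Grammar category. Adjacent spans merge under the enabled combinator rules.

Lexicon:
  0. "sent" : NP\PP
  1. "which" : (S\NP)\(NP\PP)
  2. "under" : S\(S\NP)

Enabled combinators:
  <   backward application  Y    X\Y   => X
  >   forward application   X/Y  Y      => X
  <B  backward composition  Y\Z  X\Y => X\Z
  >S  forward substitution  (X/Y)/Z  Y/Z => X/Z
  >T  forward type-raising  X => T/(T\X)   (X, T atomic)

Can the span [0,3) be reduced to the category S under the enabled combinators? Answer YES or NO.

[0,3] S   <
  [0,2] S\NP   <
    [0,1] "sent" : NP\PP
    [1,2] "which" : (S\NP)\(NP\PP)
  [2,3] "under" : S\(S\NP)

YES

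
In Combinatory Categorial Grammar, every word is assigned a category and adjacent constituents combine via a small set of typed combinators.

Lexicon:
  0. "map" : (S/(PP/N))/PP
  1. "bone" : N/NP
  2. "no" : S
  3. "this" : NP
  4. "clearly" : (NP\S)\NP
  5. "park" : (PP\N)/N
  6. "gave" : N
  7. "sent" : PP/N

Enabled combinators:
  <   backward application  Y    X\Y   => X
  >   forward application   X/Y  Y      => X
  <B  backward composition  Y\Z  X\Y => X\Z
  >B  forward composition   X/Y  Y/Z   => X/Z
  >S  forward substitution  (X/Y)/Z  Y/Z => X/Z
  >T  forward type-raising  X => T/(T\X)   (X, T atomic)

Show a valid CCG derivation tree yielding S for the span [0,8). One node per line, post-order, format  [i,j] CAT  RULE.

[0,1] (S/(PP/N))/PP  lex  "map"
[1,2] N/NP  lex  "bone"
[2,3] S  lex  "no"
[2,3] NP/(NP\S)  >T
[3,4] NP  lex  "this"
[4,5] (NP\S)\NP  lex  "clearly"
[3,5] NP\S  <  k=4
[2,5] NP  >  k=3
[1,5] N  >  k=2
[5,6] (PP\N)/N  lex  "park"
[6,7] N  lex  "gave"
[5,7] PP\N  >  k=6
[1,7] PP  <  k=5
[0,7] S/(PP/N)  >  k=1
[7,8] PP/N  lex  "sent"
[0,8] S  >  k=7

[0,8] S   >
  [0,7] S/(PP/N)   >
    [0,1] "map" : (S/(PP/N))/PP
    [1,7] PP   <
      [1,5] N   >
        [1,2] "bone" : N/NP
        [2,5] NP   >
          [2,3] NP/(NP\S)   >T
            [2,3] "no" : S
          [3,5] NP\S   <
            [3,4] "this" : NP
            [4,5] "clearly" : (NP\S)\NP
      [5,7] PP\N   >
        [5,6] "park" : (PP\N)/N
        [6,7] "gave" : N
  [7,8] "sent" : PP/N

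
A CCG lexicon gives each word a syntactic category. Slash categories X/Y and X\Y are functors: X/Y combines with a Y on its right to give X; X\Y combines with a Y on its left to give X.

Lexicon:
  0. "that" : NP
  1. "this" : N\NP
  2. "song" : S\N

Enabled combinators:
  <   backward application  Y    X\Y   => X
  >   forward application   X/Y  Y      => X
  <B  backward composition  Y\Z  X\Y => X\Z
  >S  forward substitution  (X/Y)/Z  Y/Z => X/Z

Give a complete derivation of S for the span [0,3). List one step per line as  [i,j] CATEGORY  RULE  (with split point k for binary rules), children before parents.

[0,3] S   <
  [0,2] N   <
    [0,1] "that" : NP
    [1,2] "this" : N\NP
  [2,3] "song" : S\N

[0,1] NP  lex  "that"
[1,2] N\NP  lex  "this"
[0,2] N  <  k=1
[2,3] S\N  lex  "song"
[0,3] S  <  k=2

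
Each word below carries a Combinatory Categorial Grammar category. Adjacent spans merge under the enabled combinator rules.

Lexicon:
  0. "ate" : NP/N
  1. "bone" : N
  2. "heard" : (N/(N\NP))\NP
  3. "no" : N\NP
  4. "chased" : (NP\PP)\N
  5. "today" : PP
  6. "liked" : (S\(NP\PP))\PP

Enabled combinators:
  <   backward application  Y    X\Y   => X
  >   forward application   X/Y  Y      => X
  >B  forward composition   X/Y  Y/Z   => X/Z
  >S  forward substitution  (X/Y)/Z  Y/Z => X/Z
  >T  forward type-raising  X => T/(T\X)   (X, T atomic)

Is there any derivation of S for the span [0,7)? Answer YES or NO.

[0,7] S   <
  [0,5] NP\PP   <
    [0,4] N   >
      [0,3] N/(N\NP)   <
        [0,2] NP   >
          [0,1] "ate" : NP/N
          [1,2] "bone" : N
        [2,3] "heard" : (N/(N\NP))\NP
      [3,4] "no" : N\NP
    [4,5] "chased" : (NP\PP)\N
  [5,7] S\(NP\PP)   <
    [5,6] "today" : PP
    [6,7] "liked" : (S\(NP\PP))\PP

YES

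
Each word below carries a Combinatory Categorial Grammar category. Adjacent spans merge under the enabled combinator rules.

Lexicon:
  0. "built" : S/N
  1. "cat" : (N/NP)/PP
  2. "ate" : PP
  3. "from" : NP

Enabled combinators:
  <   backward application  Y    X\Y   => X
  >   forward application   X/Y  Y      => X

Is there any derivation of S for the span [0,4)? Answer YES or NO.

[0,4] S   >
  [0,1] "built" : S/N
  [1,4] N   >
    [1,3] N/NP   >
      [1,2] "cat" : (N/NP)/PP
      [2,3] "ate" : PP
    [3,4] "from" : NP

YES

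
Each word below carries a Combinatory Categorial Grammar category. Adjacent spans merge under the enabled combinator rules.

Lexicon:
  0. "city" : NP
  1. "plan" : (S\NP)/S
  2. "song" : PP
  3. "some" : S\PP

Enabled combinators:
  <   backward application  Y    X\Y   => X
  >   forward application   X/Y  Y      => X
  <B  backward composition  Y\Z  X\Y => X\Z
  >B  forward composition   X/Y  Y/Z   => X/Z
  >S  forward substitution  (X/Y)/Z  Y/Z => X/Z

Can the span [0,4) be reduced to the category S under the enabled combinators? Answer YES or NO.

YES

[0,4] S   <
  [0,1] "city" : NP
  [1,4] S\NP   >
    [1,2] "plan" : (S\NP)/S
    [2,4] S   <
      [2,3] "song" : PP
      [3,4] "some" : S\PP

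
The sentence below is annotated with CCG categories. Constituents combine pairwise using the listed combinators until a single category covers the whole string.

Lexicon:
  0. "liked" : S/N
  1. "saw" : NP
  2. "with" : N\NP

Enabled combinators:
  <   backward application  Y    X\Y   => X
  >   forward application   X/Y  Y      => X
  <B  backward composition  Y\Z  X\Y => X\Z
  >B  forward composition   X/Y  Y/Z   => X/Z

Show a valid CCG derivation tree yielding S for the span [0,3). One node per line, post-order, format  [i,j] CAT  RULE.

[0,3] S   >
  [0,1] "liked" : S/N
  [1,3] N   <
    [1,2] "saw" : NP
    [2,3] "with" : N\NP

[0,1] S/N  lex  "liked"
[1,2] NP  lex  "saw"
[2,3] N\NP  lex  "with"
[1,3] N  <  k=2
[0,3] S  >  k=1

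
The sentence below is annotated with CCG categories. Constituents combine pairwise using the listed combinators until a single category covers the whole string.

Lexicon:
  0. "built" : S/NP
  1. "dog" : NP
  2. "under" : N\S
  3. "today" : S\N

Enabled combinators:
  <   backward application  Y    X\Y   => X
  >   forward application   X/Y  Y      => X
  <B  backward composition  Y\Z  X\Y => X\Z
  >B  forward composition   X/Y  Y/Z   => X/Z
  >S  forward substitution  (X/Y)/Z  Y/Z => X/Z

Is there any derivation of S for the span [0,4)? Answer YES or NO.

YES

[0,4] S   <
  [0,3] N   <
    [0,2] S   >
      [0,1] "built" : S/NP
      [1,2] "dog" : NP
    [2,3] "under" : N\S
  [3,4] "today" : S\N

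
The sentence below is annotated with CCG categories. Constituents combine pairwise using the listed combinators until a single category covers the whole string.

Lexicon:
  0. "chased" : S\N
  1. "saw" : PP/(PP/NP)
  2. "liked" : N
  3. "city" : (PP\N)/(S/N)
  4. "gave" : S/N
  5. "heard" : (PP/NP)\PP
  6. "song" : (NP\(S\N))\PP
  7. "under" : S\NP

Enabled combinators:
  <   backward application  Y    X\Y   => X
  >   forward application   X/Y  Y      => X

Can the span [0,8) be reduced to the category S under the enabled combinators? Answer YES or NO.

YES

[0,8] S   <
  [0,7] NP   <
    [0,1] "chased" : S\N
    [1,7] NP\(S\N)   <
      [1,6] PP   >
        [1,2] "saw" : PP/(PP/NP)
        [2,6] PP/NP   <
          [2,5] PP   <
            [2,3] "liked" : N
            [3,5] PP\N   >
              [3,4] "city" : (PP\N)/(S/N)
              [4,5] "gave" : S/N
          [5,6] "heard" : (PP/NP)\PP
      [6,7] "song" : (NP\(S\N))\PP
  [7,8] "under" : S\NP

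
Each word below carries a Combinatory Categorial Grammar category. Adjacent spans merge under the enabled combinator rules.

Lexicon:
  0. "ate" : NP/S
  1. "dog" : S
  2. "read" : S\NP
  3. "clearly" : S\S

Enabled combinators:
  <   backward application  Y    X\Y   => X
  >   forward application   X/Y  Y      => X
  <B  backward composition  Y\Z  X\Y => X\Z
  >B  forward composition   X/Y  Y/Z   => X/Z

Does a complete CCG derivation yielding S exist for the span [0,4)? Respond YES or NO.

YES

[0,4] S   <
  [0,2] NP   >
    [0,1] "ate" : NP/S
    [1,2] "dog" : S
  [2,4] S\NP   <B
    [2,3] "read" : S\NP
    [3,4] "clearly" : S\S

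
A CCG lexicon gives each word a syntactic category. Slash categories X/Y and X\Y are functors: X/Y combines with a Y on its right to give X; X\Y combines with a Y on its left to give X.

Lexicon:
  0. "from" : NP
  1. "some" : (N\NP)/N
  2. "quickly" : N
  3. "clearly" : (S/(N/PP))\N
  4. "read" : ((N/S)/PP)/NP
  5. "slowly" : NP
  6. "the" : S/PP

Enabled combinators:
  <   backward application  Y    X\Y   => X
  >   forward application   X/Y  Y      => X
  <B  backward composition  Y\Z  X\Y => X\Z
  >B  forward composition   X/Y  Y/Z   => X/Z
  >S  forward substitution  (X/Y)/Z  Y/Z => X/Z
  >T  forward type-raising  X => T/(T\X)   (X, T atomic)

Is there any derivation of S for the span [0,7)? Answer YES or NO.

[0,7] S   >
  [0,4] S/(N/PP)   <
    [0,3] N   >
      [0,1] N/(N\NP)   >T
        [0,1] "from" : NP
      [1,3] N\NP   >
        [1,2] "some" : (N\NP)/N
        [2,3] "quickly" : N
    [3,4] "clearly" : (S/(N/PP))\N
  [4,7] N/PP   >S
    [4,6] (N/S)/PP   >
      [4,5] "read" : ((N/S)/PP)/NP
      [5,6] "slowly" : NP
    [6,7] "the" : S/PP

YES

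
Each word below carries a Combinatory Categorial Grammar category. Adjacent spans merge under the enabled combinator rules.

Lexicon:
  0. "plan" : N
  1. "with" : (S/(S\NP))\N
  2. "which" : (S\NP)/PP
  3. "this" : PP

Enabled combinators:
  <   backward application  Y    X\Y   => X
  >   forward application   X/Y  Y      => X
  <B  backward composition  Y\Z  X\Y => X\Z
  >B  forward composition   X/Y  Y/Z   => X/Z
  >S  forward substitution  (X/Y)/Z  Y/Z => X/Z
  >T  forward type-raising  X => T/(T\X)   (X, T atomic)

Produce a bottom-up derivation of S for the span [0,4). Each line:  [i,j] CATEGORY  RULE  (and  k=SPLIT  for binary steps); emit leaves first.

[0,1] N  lex  "plan"
[1,2] (S/(S\NP))\N  lex  "with"
[0,2] S/(S\NP)  <  k=1
[2,3] (S\NP)/PP  lex  "which"
[3,4] PP  lex  "this"
[2,4] S\NP  >  k=3
[0,4] S  >  k=2

[0,4] S   >
  [0,2] S/(S\NP)   <
    [0,1] "plan" : N
    [1,2] "with" : (S/(S\NP))\N
  [2,4] S\NP   >
    [2,3] "which" : (S\NP)/PP
    [3,4] "this" : PP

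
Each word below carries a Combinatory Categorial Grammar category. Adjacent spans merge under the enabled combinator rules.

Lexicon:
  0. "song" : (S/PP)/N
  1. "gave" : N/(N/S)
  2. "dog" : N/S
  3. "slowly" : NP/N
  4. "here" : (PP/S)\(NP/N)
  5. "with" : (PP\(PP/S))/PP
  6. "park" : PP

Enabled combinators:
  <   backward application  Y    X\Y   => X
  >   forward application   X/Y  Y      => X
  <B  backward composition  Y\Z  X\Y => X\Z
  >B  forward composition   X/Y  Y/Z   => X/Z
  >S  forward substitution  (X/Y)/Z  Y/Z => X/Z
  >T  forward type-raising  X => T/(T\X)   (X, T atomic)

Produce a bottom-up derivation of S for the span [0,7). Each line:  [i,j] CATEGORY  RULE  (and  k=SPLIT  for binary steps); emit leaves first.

[0,7] S   >
  [0,3] S/PP   >
    [0,1] "song" : (S/PP)/N
    [1,3] N   >
      [1,2] "gave" : N/(N/S)
      [2,3] "dog" : N/S
  [3,7] PP   <
    [3,5] PP/S   <
      [3,4] "slowly" : NP/N
      [4,5] "here" : (PP/S)\(NP/N)
    [5,7] PP\(PP/S)   >
      [5,6] "with" : (PP\(PP/S))/PP
      [6,7] "park" : PP

[0,1] (S/PP)/N  lex  "song"
[1,2] N/(N/S)  lex  "gave"
[2,3] N/S  lex  "dog"
[1,3] N  >  k=2
[0,3] S/PP  >  k=1
[3,4] NP/N  lex  "slowly"
[4,5] (PP/S)\(NP/N)  lex  "here"
[3,5] PP/S  <  k=4
[5,6] (PP\(PP/S))/PP  lex  "with"
[6,7] PP  lex  "park"
[5,7] PP\(PP/S)  >  k=6
[3,7] PP  <  k=5
[0,7] S  >  k=3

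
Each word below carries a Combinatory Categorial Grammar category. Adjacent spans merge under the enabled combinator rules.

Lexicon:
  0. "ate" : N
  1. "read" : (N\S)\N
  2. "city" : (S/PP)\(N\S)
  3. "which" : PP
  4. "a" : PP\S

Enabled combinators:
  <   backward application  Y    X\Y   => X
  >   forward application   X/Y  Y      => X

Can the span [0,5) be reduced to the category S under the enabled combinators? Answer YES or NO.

NO

N (N\S)\N (S/PP)\(N\S) PP PP\S
CKY chart[0,5] = {PP}; S ∉ chart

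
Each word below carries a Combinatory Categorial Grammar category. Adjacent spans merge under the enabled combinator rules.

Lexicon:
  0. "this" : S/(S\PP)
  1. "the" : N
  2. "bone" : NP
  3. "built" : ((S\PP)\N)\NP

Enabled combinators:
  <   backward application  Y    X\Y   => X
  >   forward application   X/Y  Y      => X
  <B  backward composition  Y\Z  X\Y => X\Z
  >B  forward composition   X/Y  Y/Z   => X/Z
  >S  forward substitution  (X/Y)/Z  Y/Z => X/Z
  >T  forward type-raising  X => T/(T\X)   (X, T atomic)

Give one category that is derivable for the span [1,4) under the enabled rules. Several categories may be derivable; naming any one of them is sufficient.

S\PP

[0,4] S   >
  [0,1] "this" : S/(S\PP)
  [1,4] S\PP   <
    [1,2] "the" : N
    [2,4] (S\PP)\N   <
      [2,3] "bone" : NP
      [3,4] "built" : ((S\PP)\N)\NP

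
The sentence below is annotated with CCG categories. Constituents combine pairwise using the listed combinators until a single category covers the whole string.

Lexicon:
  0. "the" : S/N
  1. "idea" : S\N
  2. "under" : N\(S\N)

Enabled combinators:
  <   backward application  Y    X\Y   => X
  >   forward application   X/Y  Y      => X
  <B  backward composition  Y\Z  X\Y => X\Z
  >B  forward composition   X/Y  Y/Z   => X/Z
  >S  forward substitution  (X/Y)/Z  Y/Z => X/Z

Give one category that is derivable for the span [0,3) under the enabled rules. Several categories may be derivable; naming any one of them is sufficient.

S

[0,3] S   >
  [0,1] "the" : S/N
  [1,3] N   <
    [1,2] "idea" : S\N
    [2,3] "under" : N\(S\N)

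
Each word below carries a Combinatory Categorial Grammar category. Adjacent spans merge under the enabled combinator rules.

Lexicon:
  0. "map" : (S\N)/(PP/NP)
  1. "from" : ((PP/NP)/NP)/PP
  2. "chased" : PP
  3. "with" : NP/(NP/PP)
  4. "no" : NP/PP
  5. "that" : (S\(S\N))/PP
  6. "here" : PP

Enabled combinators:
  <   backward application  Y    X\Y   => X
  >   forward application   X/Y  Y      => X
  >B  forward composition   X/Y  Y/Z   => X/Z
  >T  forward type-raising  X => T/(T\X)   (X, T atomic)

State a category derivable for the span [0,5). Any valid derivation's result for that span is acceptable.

S\N

[0,7] S   <
  [0,5] S\N   >
    [0,1] "map" : (S\N)/(PP/NP)
    [1,5] PP/NP   >
      [1,3] (PP/NP)/NP   >
        [1,2] "from" : ((PP/NP)/NP)/PP
        [2,3] "chased" : PP
      [3,5] NP   >
        [3,4] "with" : NP/(NP/PP)
        [4,5] "no" : NP/PP
  [5,7] S\(S\N)   >
    [5,6] "that" : (S\(S\N))/PP
    [6,7] "here" : PP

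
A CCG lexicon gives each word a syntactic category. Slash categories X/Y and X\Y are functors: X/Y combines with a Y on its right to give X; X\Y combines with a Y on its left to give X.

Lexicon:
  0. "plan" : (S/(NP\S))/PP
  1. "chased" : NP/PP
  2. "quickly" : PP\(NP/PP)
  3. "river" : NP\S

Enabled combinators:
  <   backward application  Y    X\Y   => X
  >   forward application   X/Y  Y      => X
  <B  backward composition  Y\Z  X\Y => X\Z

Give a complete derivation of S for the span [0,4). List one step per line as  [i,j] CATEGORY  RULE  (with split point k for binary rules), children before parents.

[0,1] (S/(NP\S))/PP  lex  "plan"
[1,2] NP/PP  lex  "chased"
[2,3] PP\(NP/PP)  lex  "quickly"
[1,3] PP  <  k=2
[0,3] S/(NP\S)  >  k=1
[3,4] NP\S  lex  "river"
[0,4] S  >  k=3

[0,4] S   >
  [0,3] S/(NP\S)   >
    [0,1] "plan" : (S/(NP\S))/PP
    [1,3] PP   <
      [1,2] "chased" : NP/PP
      [2,3] "quickly" : PP\(NP/PP)
  [3,4] "river" : NP\S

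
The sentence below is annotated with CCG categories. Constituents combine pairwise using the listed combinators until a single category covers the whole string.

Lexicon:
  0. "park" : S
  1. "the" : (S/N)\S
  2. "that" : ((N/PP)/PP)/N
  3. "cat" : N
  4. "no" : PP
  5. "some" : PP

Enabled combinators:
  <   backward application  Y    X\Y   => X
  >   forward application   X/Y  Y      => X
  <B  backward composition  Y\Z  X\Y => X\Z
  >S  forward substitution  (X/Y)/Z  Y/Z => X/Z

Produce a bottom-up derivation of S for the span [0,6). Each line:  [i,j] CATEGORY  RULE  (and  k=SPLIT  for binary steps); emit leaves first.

[0,6] S   >
  [0,2] S/N   <
    [0,1] "park" : S
    [1,2] "the" : (S/N)\S
  [2,6] N   >
    [2,5] N/PP   >
      [2,4] (N/PP)/PP   >
        [2,3] "that" : ((N/PP)/PP)/N
        [3,4] "cat" : N
      [4,5] "no" : PP
    [5,6] "some" : PP

[0,1] S  lex  "park"
[1,2] (S/N)\S  lex  "the"
[0,2] S/N  <  k=1
[2,3] ((N/PP)/PP)/N  lex  "that"
[3,4] N  lex  "cat"
[2,4] (N/PP)/PP  >  k=3
[4,5] PP  lex  "no"
[2,5] N/PP  >  k=4
[5,6] PP  lex  "some"
[2,6] N  >  k=5
[0,6] S  >  k=2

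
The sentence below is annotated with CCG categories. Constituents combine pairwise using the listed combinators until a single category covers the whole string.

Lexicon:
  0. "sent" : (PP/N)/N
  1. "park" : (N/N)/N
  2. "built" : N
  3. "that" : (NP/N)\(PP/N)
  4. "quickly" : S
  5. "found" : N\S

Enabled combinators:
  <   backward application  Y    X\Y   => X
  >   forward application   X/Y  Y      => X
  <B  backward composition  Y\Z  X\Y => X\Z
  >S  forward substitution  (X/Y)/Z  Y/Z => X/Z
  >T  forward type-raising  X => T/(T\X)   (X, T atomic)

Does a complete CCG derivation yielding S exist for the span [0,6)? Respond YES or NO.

(PP/N)/N (N/N)/N N (NP/N)\(PP/N) S N\S
CKY chart[0,6] = {N/(N\NP), NP, NP/(NP\NP), PP/(PP\NP), S/(S\NP)}; S ∉ chart

NO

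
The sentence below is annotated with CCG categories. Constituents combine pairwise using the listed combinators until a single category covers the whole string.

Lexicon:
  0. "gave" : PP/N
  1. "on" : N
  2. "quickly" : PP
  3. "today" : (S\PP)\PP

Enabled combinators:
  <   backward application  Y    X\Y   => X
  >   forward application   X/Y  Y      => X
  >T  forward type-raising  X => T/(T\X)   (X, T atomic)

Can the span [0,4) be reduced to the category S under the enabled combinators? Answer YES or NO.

[0,4] S   <
  [0,2] PP   >
    [0,1] "gave" : PP/N
    [1,2] "on" : N
  [2,4] S\PP   <
    [2,3] "quickly" : PP
    [3,4] "today" : (S\PP)\PP

YES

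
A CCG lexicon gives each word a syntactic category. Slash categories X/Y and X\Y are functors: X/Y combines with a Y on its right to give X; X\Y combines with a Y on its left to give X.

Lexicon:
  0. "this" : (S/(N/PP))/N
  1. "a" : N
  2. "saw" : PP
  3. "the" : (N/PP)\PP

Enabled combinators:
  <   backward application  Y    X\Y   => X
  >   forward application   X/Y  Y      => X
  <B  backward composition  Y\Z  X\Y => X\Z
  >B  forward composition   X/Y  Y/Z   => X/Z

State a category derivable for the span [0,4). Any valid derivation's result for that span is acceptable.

S

[0,4] S   >
  [0,2] S/(N/PP)   >
    [0,1] "this" : (S/(N/PP))/N
    [1,2] "a" : N
  [2,4] N/PP   <
    [2,3] "saw" : PP
    [3,4] "the" : (N/PP)\PP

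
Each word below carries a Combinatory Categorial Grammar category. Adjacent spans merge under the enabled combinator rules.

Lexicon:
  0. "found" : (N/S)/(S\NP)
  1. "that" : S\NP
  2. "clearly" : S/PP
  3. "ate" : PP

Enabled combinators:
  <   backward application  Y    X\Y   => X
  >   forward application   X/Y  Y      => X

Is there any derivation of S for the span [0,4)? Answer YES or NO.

(N/S)/(S\NP) S\NP S/PP PP
CKY chart[0,4] = {N}; S ∉ chart

NO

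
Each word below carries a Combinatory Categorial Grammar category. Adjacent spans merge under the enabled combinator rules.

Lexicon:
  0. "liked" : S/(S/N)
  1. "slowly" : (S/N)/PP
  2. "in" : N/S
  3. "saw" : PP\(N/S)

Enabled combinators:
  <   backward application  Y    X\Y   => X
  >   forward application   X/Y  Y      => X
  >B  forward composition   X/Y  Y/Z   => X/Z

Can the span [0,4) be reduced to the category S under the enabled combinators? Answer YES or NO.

YES

[0,4] S   >
  [0,2] S/PP   >B
    [0,1] "liked" : S/(S/N)
    [1,2] "slowly" : (S/N)/PP
  [2,4] PP   <
    [2,3] "in" : N/S
    [3,4] "saw" : PP\(N/S)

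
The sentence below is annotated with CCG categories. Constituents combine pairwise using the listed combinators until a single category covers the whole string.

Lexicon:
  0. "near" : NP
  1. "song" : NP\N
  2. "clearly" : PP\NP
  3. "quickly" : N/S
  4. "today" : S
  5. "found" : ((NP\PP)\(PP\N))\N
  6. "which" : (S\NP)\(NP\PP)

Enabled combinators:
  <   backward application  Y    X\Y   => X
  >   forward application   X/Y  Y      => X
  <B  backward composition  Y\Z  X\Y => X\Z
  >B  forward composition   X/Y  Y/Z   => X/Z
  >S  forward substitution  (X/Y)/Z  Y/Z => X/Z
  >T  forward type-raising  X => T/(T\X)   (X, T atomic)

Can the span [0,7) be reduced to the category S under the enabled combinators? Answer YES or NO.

YES

[0,7] S   >
  [0,1] S/(S\NP)   >T
    [0,1] "near" : NP
  [1,7] S\NP   <
    [1,6] NP\PP   <
      [1,3] PP\N   <B
        [1,2] "song" : NP\N
        [2,3] "clearly" : PP\NP
      [3,6] (NP\PP)\(PP\N)   <
        [3,5] N   >
          [3,4] "quickly" : N/S
          [4,5] "today" : S
        [5,6] "found" : ((NP\PP)\(PP\N))\N
    [6,7] "which" : (S\NP)\(NP\PP)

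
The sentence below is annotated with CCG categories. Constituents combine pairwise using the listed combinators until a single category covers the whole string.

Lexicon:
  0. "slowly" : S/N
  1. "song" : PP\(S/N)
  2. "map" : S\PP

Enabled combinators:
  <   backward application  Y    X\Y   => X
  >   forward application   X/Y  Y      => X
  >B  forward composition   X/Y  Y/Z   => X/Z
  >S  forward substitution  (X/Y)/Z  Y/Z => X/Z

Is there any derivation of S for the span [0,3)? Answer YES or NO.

[0,3] S   <
  [0,2] PP   <
    [0,1] "slowly" : S/N
    [1,2] "song" : PP\(S/N)
  [2,3] "map" : S\PP

YES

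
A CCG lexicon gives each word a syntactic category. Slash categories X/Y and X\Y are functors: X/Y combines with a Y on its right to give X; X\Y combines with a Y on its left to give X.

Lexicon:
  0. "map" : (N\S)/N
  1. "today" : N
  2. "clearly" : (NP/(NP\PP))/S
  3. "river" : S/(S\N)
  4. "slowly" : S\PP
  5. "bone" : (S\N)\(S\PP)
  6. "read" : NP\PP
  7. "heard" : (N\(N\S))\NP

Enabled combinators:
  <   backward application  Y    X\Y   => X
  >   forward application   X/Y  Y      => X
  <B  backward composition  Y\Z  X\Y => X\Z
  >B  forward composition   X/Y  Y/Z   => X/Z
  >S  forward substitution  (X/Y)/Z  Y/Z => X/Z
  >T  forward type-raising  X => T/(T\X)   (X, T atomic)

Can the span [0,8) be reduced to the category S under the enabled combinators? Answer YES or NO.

NO

(N\S)/N N (NP/(NP\PP))/S S/(S\N) S\PP (S\N)\(S\PP) NP\PP (N\(N\S))\NP
CKY chart[0,8] = {N, N/(N\N), NP/(NP\N), PP/(PP\N), S/(S\N)}; S ∉ chart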